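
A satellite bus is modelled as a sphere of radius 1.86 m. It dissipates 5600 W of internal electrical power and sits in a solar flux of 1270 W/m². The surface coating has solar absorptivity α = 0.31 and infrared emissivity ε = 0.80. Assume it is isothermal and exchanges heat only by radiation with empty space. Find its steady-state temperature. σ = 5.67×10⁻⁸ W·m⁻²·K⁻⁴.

At steady state, absorbed solar power + internal power = radiated power.
Absorbed: α·S·A_cross = 0.31·1270·10.87 = 4279 W (cross-section πr²).
Total input = 4279 + 5600 = 9879 W.
Radiated: εσ·A_surf·T⁴ with A_surf = 4πr² = 43.47 m².
T⁴ = 9879/(0.80·5.67×10⁻⁸·43.47) = 5.010×10⁹ K⁴.

T ≈ 266 K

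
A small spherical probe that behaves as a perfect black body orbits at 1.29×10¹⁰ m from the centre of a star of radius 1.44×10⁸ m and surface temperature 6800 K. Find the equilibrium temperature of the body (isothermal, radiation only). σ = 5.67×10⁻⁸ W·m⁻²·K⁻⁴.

The star's surface emits σT_*⁴; at distance d the flux is S = σT_*⁴(R_*/d)².
S = 5.67×10⁻⁸·(6800)⁴·(1.44×10⁸/1.29×10¹⁰)² = 15110 W/m².
For an isothermal sphere T⁴ = (1−a)S/(4σ) = 6.661×10¹⁰ K⁴.

T ≈ 508 K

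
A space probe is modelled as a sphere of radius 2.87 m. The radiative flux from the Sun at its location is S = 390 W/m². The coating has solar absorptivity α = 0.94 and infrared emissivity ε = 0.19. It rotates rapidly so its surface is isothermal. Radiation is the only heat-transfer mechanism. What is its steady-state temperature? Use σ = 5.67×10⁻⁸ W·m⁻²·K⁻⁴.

T ≈ 304 K

At equilibrium, absorbed power = emitted power.
Absorbing cross-section = πr² = 25.88 m²; emitting surface = 4πr² = 103.5 m² (ratio 4).
αS·A_cross = εσ·A_surf·T⁴  ⇒  T⁴ = αS/(ε·4σ).
T⁴ = 0.940·390/(0.19·4·5.67×10⁻⁸) = 8.507×10⁹ K⁴.
T = (8.507×10⁹)^(1/4).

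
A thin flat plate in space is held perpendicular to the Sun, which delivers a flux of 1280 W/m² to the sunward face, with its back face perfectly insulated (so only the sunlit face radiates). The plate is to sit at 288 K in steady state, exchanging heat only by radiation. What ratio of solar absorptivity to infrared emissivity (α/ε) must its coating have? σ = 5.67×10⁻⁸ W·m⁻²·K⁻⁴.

α/ε ≈ 0.305

Balance: αS·A = εσ·1A·T⁴ ⇒ α/ε = σT⁴/S.
α/ε = 5.67×10⁻⁸·(288)⁴/1280 = 5.67×10⁻⁸·6.880×10⁹/1280.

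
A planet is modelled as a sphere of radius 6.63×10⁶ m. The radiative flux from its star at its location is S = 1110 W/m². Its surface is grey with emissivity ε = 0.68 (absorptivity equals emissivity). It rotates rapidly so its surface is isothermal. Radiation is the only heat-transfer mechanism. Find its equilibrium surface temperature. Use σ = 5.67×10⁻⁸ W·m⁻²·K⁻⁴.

T ≈ 264 K

At equilibrium, absorbed power = emitted power.
Absorbing cross-section = πr² = 1.381×10¹⁴ m²; emitting surface = 4πr² = 5.524×10¹⁴ m² (ratio 4).
εS·A_cross = εσ·A_surf·T⁴  ⇒  T⁴ = S/(4σ)   (ε cancels).
T⁴ = 1110/(4·5.67×10⁻⁸) = 4.894×10⁹ K⁴.
T = (4.894×10⁹)^(1/4).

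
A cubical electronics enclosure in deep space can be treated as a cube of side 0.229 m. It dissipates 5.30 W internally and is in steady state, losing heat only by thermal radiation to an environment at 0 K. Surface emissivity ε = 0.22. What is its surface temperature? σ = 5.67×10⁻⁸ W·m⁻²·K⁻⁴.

Steady state: internal power = radiated power, P = εσA T⁴.
Radiating area A = 6L² = 0.3146 m².
T⁴ = P/(εσA) = 5.30/(0.22·5.67×10⁻⁸·0.3146) = 1.350×10⁹ K⁴.
T = (1.350×10⁹)^(1/4).

T ≈ 192 K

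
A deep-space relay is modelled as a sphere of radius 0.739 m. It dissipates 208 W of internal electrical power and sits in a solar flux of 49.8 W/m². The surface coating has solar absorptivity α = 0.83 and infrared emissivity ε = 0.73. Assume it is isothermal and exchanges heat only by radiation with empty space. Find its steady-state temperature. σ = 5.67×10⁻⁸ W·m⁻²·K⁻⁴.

At steady state, absorbed solar power + internal power = radiated power.
Absorbed: α·S·A_cross = 0.83·49.8·1.716 = 70.92 W (cross-section πr²).
Total input = 70.92 + 208 = 278.9 W.
Radiated: εσ·A_surf·T⁴ with A_surf = 4πr² = 6.863 m².
T⁴ = 278.9/(0.73·5.67×10⁻⁸·6.863) = 9.819×10⁸ K⁴.

T ≈ 177 K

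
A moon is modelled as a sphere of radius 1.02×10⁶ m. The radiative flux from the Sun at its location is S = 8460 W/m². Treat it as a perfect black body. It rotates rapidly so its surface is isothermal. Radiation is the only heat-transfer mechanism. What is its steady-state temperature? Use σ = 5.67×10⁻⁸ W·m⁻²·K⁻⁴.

T ≈ 439 K

At equilibrium, absorbed power = emitted power.
Absorbing cross-section = πr² = 3.269×10¹² m²; emitting surface = 4πr² = 1.307×10¹³ m² (ratio 4).
S·A_cross = εσ·A_surf·T⁴  ⇒  T⁴ = S/(4σ).
T⁴ = 1.00·8460/(4·5.67×10⁻⁸) = 3.730×10¹⁰ K⁴.
T = (3.730×10¹⁰)^(1/4).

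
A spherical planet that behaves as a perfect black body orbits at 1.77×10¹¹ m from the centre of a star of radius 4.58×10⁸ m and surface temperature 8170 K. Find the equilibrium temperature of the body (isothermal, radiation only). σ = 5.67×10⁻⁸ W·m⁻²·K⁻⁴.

T ≈ 294 K

The star's surface emits σT_*⁴; at distance d the flux is S = σT_*⁴(R_*/d)².
S = 5.67×10⁻⁸·(8170)⁴·(4.58×10⁸/1.77×10¹¹)² = 1691 W/m².
For an isothermal sphere T⁴ = (1−a)S/(4σ) = 7.458×10⁹ K⁴.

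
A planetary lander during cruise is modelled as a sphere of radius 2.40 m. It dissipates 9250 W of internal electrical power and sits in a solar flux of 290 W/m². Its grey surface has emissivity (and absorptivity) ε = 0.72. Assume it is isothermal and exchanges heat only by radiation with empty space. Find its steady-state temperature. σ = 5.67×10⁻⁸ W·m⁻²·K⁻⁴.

T ≈ 258 K

At steady state, absorbed solar power + internal power = radiated power.
Absorbed: α·S·A_cross = 0.72·290·18.10 = 3778 W (cross-section πr²).
Total input = 3778 + 9250 = 13030 W.
Radiated: εσ·A_surf·T⁴ with A_surf = 4πr² = 72.38 m².
T⁴ = 13030/(0.72·5.67×10⁻⁸·72.38) = 4.409×10⁹ K⁴.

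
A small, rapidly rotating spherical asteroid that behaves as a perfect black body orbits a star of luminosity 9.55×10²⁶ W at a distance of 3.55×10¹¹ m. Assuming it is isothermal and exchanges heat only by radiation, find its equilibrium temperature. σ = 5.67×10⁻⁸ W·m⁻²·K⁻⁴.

T ≈ 227 K

First find the stellar flux at distance d: S = L/(4πd²) = 9.55×10²⁶/(4π·(3.55×10¹¹)²) = 603.0 W/m².
For an isothermal sphere, absorbed (1−a)S·πr² = emitted σ·4πr²·T⁴, so T⁴ = (1−a)S/(4σ).
T⁴ = 1.00·603.0/(4·5.67×10⁻⁸) = 2.659×10⁹ K⁴.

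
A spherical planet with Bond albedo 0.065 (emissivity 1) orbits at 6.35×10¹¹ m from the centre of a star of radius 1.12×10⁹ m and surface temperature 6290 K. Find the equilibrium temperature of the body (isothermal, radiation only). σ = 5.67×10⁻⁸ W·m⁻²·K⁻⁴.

T ≈ 184 K

The star's surface emits σT_*⁴; at distance d the flux is S = σT_*⁴(R_*/d)².
S = 5.67×10⁻⁸·(6290)⁴·(1.12×10⁹/6.35×10¹¹)² = 276.1 W/m².
For an isothermal sphere T⁴ = (1−a)S/(4σ) = 1.138×10⁹ K⁴.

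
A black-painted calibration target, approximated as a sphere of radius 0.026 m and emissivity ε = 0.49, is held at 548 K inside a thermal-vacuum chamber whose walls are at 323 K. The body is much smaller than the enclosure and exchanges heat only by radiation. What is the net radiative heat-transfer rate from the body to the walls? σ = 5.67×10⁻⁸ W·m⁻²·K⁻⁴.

For a small grey body in a large enclosure: P_net = εσA(T_body⁴ − T_wall⁴).
A = 4πr² = 0.008495 m²; T_body⁴ − T_wall⁴ = 9.018×10¹⁰ − 1.088×10¹⁰ = 7.930×10¹⁰ K⁴.
|P_net| = 0.49·5.67×10⁻⁸·0.008495·7.930×10¹⁰.

P_net ≈ 18.7 W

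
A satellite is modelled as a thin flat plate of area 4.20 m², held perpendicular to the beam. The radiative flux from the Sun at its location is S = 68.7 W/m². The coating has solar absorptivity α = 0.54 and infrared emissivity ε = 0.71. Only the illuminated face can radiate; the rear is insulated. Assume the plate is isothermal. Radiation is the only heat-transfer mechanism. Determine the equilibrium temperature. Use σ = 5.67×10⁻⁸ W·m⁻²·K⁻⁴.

T ≈ 174 K

At equilibrium, absorbed power = emitted power.
Absorbing cross-section = A = 4.200 m²; emitting surface = A = 4.200 m² (ratio 1).
αS·A_cross = εσ·A_surf·T⁴  ⇒  T⁴ = αS/(ε·1σ).
T⁴ = 0.540·68.7/(0.71·1·5.67×10⁻⁸) = 9.215×10⁸ K⁴.
T = (9.215×10⁸)^(1/4).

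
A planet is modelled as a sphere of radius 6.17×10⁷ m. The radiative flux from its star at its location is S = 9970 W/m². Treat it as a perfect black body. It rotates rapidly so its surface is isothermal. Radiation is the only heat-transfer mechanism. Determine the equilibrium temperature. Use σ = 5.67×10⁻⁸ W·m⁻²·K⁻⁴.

At equilibrium, absorbed power = emitted power.
Absorbing cross-section = πr² = 1.196×10¹⁶ m²; emitting surface = 4πr² = 4.784×10¹⁶ m² (ratio 4).
S·A_cross = εσ·A_surf·T⁴  ⇒  T⁴ = S/(4σ).
T⁴ = 1.00·9970/(4·5.67×10⁻⁸) = 4.396×10¹⁰ K⁴.
T = (4.396×10¹⁰)^(1/4).

T ≈ 458 K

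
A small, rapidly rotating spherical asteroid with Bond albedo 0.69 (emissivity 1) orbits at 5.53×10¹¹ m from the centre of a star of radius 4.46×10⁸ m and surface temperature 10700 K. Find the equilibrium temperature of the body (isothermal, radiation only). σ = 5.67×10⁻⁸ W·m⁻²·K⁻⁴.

T ≈ 160 K

The star's surface emits σT_*⁴; at distance d the flux is S = σT_*⁴(R_*/d)².
S = 5.67×10⁻⁸·(10700)⁴·(4.46×10⁸/5.53×10¹¹)² = 483.4 W/m².
For an isothermal sphere T⁴ = (1−a)S/(4σ) = 6.608×10⁸ K⁴.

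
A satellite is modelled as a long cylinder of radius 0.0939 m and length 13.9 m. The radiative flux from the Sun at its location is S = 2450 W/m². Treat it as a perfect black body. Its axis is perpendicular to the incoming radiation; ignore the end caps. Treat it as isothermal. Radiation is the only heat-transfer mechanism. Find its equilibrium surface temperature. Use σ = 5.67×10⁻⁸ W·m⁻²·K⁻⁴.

T ≈ 342 K

At equilibrium, absorbed power = emitted power.
Absorbing cross-section = 2rL = 2.610 m²; emitting surface = 2πrL = 8.201 m² (ratio π).
S·A_cross = εσ·A_surf·T⁴  ⇒  T⁴ = S/(πσ).
T⁴ = 1.00·2450/(π·5.67×10⁻⁸) = 1.375×10¹⁰ K⁴.
T = (1.375×10¹⁰)^(1/4).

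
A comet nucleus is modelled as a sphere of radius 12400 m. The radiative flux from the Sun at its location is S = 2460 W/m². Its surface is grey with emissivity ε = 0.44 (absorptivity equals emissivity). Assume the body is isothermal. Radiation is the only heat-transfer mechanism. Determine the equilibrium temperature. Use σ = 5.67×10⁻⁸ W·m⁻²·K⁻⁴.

T ≈ 323 K

At equilibrium, absorbed power = emitted power.
Absorbing cross-section = πr² = 4.831×10⁸ m²; emitting surface = 4πr² = 1.932×10⁹ m² (ratio 4).
εS·A_cross = εσ·A_surf·T⁴  ⇒  T⁴ = S/(4σ)   (ε cancels).
T⁴ = 2460/(4·5.67×10⁻⁸) = 1.085×10¹⁰ K⁴.
T = (1.085×10¹⁰)^(1/4).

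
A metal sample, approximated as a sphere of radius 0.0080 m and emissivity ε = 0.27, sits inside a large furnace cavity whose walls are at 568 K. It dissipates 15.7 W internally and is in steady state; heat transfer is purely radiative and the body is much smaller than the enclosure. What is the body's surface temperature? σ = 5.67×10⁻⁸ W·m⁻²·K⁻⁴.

T ≈ 1080 K

For a small grey body in a large enclosure, net radiated power = εσA(T⁴ − T_w⁴).
Steady state: P = εσA(T⁴ − T_w⁴) with A = 4πr² = 8.042×10⁻⁴ m².
T⁴ = P/(εσA) + T_w⁴ = 15.7/(0.27·5.67×10⁻⁸·8.042×10⁻⁴) + (568)⁴
    = 1.275×10¹² + 1.041×10¹¹ = 1.379×10¹² K⁴.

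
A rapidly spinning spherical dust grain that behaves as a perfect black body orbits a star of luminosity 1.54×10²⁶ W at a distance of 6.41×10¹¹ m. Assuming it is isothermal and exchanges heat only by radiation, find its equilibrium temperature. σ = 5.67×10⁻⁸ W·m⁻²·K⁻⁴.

T ≈ 107 K

First find the stellar flux at distance d: S = L/(4πd²) = 1.54×10²⁶/(4π·(6.41×10¹¹)²) = 29.83 W/m².
For an isothermal sphere, absorbed (1−a)S·πr² = emitted σ·4πr²·T⁴, so T⁴ = (1−a)S/(4σ).
T⁴ = 1.00·29.83/(4·5.67×10⁻⁸) = 1.315×10⁸ K⁴.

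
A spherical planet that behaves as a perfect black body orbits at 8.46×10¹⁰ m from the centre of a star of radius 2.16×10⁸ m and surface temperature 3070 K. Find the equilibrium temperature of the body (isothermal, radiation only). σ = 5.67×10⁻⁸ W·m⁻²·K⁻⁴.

T ≈ 110 K

The star's surface emits σT_*⁴; at distance d the flux is S = σT_*⁴(R_*/d)².
S = 5.67×10⁻⁸·(3070)⁴·(2.16×10⁸/8.46×10¹⁰)² = 32.83 W/m².
For an isothermal sphere T⁴ = (1−a)S/(4σ) = 1.448×10⁸ K⁴.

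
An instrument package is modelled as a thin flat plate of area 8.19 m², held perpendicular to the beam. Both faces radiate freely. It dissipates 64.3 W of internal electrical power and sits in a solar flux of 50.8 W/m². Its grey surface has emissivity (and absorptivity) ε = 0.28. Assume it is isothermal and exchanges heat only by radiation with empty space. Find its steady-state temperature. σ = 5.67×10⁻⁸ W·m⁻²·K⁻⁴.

At steady state, absorbed solar power + internal power = radiated power.
Absorbed: α·S·A_cross = 0.28·50.8·8.190 = 116.5 W (cross-section A).
Total input = 116.5 + 64.3 = 180.8 W.
Radiated: εσ·A_surf·T⁴ with A_surf = 2A = 16.38 m².
T⁴ = 180.8/(0.28·5.67×10⁻⁸·16.38) = 6.952×10⁸ K⁴.

T ≈ 162 K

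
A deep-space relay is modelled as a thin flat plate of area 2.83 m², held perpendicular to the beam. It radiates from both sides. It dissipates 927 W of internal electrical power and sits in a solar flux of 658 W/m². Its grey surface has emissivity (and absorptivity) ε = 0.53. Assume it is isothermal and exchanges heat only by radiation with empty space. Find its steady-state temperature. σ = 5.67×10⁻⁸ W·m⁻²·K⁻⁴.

T ≈ 326 K

At steady state, absorbed solar power + internal power = radiated power.
Absorbed: α·S·A_cross = 0.53·658·2.830 = 986.9 W (cross-section A).
Total input = 986.9 + 927 = 1914 W.
Radiated: εσ·A_surf·T⁴ with A_surf = 2A = 5.660 m².
T⁴ = 1914/(0.53·5.67×10⁻⁸·5.660) = 1.125×10¹⁰ K⁴.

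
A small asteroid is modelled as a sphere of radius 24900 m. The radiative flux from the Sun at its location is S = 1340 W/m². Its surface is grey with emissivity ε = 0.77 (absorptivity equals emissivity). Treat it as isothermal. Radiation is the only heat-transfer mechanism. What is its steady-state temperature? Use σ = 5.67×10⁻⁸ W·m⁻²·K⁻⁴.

At equilibrium, absorbed power = emitted power.
Absorbing cross-section = πr² = 1.948×10⁹ m²; emitting surface = 4πr² = 7.791×10⁹ m² (ratio 4).
εS·A_cross = εσ·A_surf·T⁴  ⇒  T⁴ = S/(4σ)   (ε cancels).
T⁴ = 1340/(4·5.67×10⁻⁸) = 5.908×10⁹ K⁴.
T = (5.908×10⁹)^(1/4).

T ≈ 277 K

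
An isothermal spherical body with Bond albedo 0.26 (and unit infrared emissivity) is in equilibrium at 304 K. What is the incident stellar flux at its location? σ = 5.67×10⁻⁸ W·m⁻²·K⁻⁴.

(1−a)S·πr² = σ·4πr²·T⁴ ⇒ S = 4σT⁴/(1−a).
S = 4·5.67×10⁻⁸·8.541×10⁹/0.740.

S ≈ 2620 W/m²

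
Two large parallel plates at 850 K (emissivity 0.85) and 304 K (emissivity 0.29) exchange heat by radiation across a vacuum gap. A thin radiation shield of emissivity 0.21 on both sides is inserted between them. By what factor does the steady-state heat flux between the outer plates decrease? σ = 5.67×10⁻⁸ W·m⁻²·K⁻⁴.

factor ≈ 3.35

Without shield: q₀ = σΔ(T⁴)/(1/ε₁+1/ε₂−1) with denominator 3.625.
With shield the two gaps are in series; the resistances add: (1/ε₁+1/ε_s−1)+(1/ε_s+1/ε₂−1) = 4.938+7.210 = 12.15.
Heat-flux ratio q₀/q = 12.15/3.625.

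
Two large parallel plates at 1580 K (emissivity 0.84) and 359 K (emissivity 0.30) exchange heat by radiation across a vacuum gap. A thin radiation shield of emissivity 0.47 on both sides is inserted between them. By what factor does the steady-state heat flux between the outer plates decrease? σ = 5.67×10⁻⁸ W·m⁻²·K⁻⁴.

factor ≈ 1.92

Without shield: q₀ = σΔ(T⁴)/(1/ε₁+1/ε₂−1) with denominator 3.524.
With shield the two gaps are in series; the resistances add: (1/ε₁+1/ε_s−1)+(1/ε_s+1/ε₂−1) = 2.318+4.461 = 6.779.
Heat-flux ratio q₀/q = 6.779/3.524.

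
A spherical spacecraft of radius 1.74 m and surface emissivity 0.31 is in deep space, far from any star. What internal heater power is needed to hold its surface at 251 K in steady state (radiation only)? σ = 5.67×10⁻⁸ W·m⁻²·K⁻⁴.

P ≈ 2650 W

P = εσ·4πr²·T⁴.
4πr² = 38.05 m²; T⁴ = 3.969×10⁹ K⁴.
P = 0.31·5.67×10⁻⁸·38.05·3.969×10⁹.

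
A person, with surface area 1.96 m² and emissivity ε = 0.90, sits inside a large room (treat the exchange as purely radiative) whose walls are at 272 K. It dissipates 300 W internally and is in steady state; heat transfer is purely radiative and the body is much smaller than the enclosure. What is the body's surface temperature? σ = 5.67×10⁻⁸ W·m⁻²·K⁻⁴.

For a small grey body in a large enclosure, net radiated power = εσA(T⁴ − T_w⁴).
Steady state: P = εσA(T⁴ − T_w⁴) with A = 1.96 m².
T⁴ = P/(εσA) + T_w⁴ = 300/(0.90·5.67×10⁻⁸·1.960) + (272)⁴
    = 2.999×10⁹ + 5.474×10⁹ = 8.473×10⁹ K⁴.

T ≈ 303 K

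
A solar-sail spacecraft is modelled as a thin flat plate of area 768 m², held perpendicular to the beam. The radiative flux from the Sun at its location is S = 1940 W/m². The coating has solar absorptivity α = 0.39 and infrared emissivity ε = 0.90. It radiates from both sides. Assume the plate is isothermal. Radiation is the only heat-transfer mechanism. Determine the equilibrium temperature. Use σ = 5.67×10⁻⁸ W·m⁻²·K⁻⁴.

At equilibrium, absorbed power = emitted power.
Absorbing cross-section = A = 768.0 m²; emitting surface = 2A = 1536 m² (ratio 2).
αS·A_cross = εσ·A_surf·T⁴  ⇒  T⁴ = αS/(ε·2σ).
T⁴ = 0.390·1940/(0.90·2·5.67×10⁻⁸) = 7.413×10⁹ K⁴.
T = (7.413×10⁹)^(1/4).

T ≈ 293 K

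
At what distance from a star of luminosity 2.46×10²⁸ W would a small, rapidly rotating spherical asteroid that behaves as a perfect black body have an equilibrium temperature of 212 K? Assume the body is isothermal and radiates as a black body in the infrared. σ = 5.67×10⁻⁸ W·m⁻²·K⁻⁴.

For an isothermal black-emitting sphere, (1−a)S·πr² = σ·4πr²·T⁴ ⇒ S = 4σT⁴/(1−a).
S = 4·5.67×10⁻⁸·(212)⁴/1.00 = 458.1 W/m².
Flux falls as S = L/(4πd²), so d = √(L/(4πS)) = √(2.46×10²⁸/(4π·458.1)).

d ≈ 2.07×10¹² m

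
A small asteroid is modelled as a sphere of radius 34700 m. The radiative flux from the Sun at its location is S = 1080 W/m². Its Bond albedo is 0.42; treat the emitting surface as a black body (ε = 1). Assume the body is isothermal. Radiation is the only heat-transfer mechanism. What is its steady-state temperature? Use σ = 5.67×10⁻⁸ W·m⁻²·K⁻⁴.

T ≈ 229 K

At equilibrium, absorbed power = emitted power.
Absorbing cross-section = πr² = 3.783×10⁹ m²; emitting surface = 4πr² = 1.513×10¹⁰ m² (ratio 4).
(1−a)S·A_cross = εσ·A_surf·T⁴  ⇒  T⁴ = (1−a)S/(4σ).
T⁴ = 0.580·1080/(4·5.67×10⁻⁸) = 2.762×10⁹ K⁴.
T = (2.762×10⁹)^(1/4).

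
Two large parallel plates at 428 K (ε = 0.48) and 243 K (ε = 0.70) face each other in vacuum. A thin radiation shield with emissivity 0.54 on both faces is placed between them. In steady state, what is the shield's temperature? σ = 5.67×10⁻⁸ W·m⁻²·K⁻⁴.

In steady state the net flux on the hot side equals that on the cold side.
σ(T₁⁴−T_s⁴)/D₁ = σ(T_s⁴−T₂⁴)/D₂, with D₁ = 1/ε₁+1/ε_s−1 = 2.935, D₂ = 1/ε_s+1/ε₂−1 = 2.280.
Solve for T_s⁴: T_s⁴ = (D₂·T₁⁴ + D₁·T₂⁴)/(D₁+D₂) = 1.663×10¹⁰ K⁴.

T_s ≈ 359 K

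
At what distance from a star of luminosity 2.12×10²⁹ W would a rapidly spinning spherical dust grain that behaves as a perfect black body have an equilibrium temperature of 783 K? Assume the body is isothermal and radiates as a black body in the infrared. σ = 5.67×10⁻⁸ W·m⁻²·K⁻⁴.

d ≈ 4.45×10¹¹ m

For an isothermal black-emitting sphere, (1−a)S·πr² = σ·4πr²·T⁴ ⇒ S = 4σT⁴/(1−a).
S = 4·5.67×10⁻⁸·(783)⁴/1.00 = 85250 W/m².
Flux falls as S = L/(4πd²), so d = √(L/(4πS)) = √(2.12×10²⁹/(4π·85250)).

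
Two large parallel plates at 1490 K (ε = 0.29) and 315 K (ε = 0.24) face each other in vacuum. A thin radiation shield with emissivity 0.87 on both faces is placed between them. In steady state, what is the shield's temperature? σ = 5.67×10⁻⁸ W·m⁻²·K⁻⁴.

In steady state the net flux on the hot side equals that on the cold side.
σ(T₁⁴−T_s⁴)/D₁ = σ(T_s⁴−T₂⁴)/D₂, with D₁ = 1/ε₁+1/ε_s−1 = 3.598, D₂ = 1/ε_s+1/ε₂−1 = 4.316.
Solve for T_s⁴: T_s⁴ = (D₂·T₁⁴ + D₁·T₂⁴)/(D₁+D₂) = 2.693×10¹² K⁴.

T_s ≈ 1280 K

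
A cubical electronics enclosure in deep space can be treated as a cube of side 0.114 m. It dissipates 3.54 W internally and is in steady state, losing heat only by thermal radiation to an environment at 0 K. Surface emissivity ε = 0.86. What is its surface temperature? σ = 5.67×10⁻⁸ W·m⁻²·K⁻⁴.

T ≈ 175 K

Steady state: internal power = radiated power, P = εσA T⁴.
Radiating area A = 6L² = 0.07798 m².
T⁴ = P/(εσA) = 3.54/(0.86·5.67×10⁻⁸·0.07798) = 9.310×10⁸ K⁴.
T = (9.310×10⁸)^(1/4).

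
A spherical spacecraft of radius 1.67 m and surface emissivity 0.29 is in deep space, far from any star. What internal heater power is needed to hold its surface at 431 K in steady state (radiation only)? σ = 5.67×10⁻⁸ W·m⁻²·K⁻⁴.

P ≈ 19900 W

P = εσ·4πr²·T⁴.
4πr² = 35.05 m²; T⁴ = 3.451×10¹⁰ K⁴.
P = 0.29·5.67×10⁻⁸·35.05·3.451×10¹⁰.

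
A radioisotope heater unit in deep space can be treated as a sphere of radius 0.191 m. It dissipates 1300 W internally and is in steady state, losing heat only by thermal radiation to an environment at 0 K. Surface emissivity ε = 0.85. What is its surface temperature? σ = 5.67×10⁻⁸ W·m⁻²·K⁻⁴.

T ≈ 493 K

Steady state: internal power = radiated power, P = εσA T⁴.
Radiating area A = 4πr² = 0.4584 m².
T⁴ = P/(εσA) = 1300/(0.85·5.67×10⁻⁸·0.4584) = 5.884×10¹⁰ K⁴.
T = (5.884×10¹⁰)^(1/4).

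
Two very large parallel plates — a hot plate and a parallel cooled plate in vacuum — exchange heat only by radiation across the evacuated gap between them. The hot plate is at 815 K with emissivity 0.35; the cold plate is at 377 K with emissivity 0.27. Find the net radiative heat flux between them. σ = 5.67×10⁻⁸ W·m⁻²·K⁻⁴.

q ≈ 4290 W/m²

For two infinite grey parallel plates, q = σ(T₁⁴ − T₂⁴)/(1/ε₁ + 1/ε₂ − 1).
T₁⁴ − T₂⁴ = 4.412×10¹¹ − 2.020×10¹⁰ = 4.210×10¹¹ K⁴.
1/ε₁ + 1/ε₂ − 1 = 2.857 + 3.704 − 1 = 5.561.
q = 5.67×10⁻⁸ × 4.210×10¹¹ / 5.561.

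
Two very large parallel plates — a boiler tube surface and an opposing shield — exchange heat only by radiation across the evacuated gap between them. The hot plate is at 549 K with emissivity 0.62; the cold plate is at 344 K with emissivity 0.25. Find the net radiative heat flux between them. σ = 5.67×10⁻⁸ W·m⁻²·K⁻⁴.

For two infinite grey parallel plates, q = σ(T₁⁴ − T₂⁴)/(1/ε₁ + 1/ε₂ − 1).
T₁⁴ − T₂⁴ = 9.084×10¹⁰ − 1.400×10¹⁰ = 7.684×10¹⁰ K⁴.
1/ε₁ + 1/ε₂ − 1 = 1.613 + 4.000 − 1 = 4.613.
q = 5.67×10⁻⁸ × 7.684×10¹⁰ / 4.613.

q ≈ 944 W/m²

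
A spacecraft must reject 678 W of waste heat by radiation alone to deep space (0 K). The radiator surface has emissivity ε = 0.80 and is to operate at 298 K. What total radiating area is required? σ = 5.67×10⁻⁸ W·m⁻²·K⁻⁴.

P = εσA T⁴ ⇒ A = P/(εσT⁴).
T⁴ = 7.886×10⁹ K⁴.
A = 678/(0.80 × 5.67×10⁻⁸ × 7.886×10⁹).

A ≈ 1.90 m²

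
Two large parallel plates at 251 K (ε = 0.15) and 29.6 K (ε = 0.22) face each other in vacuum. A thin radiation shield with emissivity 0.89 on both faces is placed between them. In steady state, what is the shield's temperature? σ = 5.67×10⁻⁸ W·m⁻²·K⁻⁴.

In steady state the net flux on the hot side equals that on the cold side.
σ(T₁⁴−T_s⁴)/D₁ = σ(T_s⁴−T₂⁴)/D₂, with D₁ = 1/ε₁+1/ε_s−1 = 6.790, D₂ = 1/ε_s+1/ε₂−1 = 4.669.
Solve for T_s⁴: T_s⁴ = (D₂·T₁⁴ + D₁·T₂⁴)/(D₁+D₂) = 1.618×10⁹ K⁴.

T_s ≈ 201 K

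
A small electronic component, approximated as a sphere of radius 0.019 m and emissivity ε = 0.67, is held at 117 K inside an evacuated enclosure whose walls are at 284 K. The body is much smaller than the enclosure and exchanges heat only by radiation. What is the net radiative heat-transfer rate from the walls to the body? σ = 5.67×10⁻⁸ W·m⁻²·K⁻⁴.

P_net ≈ 1.09 W

For a small grey body in a large enclosure: P_net = εσA(T_body⁴ − T_wall⁴).
A = 4πr² = 0.004536 m²; T_body⁴ − T_wall⁴ = 1.874×10⁸ − 6.505×10⁹ = -6.318×10⁹ K⁴.
|P_net| = 0.67·5.67×10⁻⁸·0.004536·6.318×10⁹.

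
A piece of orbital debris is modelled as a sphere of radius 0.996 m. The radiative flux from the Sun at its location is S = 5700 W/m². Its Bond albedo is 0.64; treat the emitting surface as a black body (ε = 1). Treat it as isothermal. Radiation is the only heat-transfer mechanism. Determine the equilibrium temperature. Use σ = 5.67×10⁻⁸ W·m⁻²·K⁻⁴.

At equilibrium, absorbed power = emitted power.
Absorbing cross-section = πr² = 3.117 m²; emitting surface = 4πr² = 12.47 m² (ratio 4).
(1−a)S·A_cross = εσ·A_surf·T⁴  ⇒  T⁴ = (1−a)S/(4σ).
T⁴ = 0.360·5700/(4·5.67×10⁻⁸) = 9.048×10⁹ K⁴.
T = (9.048×10⁹)^(1/4).

T ≈ 308 K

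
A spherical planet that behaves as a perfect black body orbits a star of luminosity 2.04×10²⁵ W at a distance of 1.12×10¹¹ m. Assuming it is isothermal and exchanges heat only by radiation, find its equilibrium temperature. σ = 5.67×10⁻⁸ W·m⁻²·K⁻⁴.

T ≈ 155 K

First find the stellar flux at distance d: S = L/(4πd²) = 2.04×10²⁵/(4π·(1.12×10¹¹)²) = 129.4 W/m².
For an isothermal sphere, absorbed (1−a)S·πr² = emitted σ·4πr²·T⁴, so T⁴ = (1−a)S/(4σ).
T⁴ = 1.00·129.4/(4·5.67×10⁻⁸) = 5.706×10⁸ K⁴.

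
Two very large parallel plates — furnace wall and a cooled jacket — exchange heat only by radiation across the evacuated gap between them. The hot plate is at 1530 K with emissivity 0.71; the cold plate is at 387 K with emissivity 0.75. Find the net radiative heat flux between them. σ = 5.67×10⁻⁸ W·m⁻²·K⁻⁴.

q ≈ 1.78×10⁵ W/m²

For two infinite grey parallel plates, q = σ(T₁⁴ − T₂⁴)/(1/ε₁ + 1/ε₂ − 1).
T₁⁴ − T₂⁴ = 5.480×10¹² − 2.243×10¹⁰ = 5.457×10¹² K⁴.
1/ε₁ + 1/ε₂ − 1 = 1.408 + 1.333 − 1 = 1.742.
q = 5.67×10⁻⁸ × 5.457×10¹² / 1.742.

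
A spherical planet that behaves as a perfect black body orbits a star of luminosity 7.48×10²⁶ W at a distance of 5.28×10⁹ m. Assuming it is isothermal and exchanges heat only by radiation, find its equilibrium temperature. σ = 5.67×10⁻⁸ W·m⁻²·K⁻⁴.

First find the stellar flux at distance d: S = L/(4πd²) = 7.48×10²⁶/(4π·(5.28×10⁹)²) = 2.135×10⁶ W/m².
For an isothermal sphere, absorbed (1−a)S·πr² = emitted σ·4πr²·T⁴, so T⁴ = (1−a)S/(4σ).
T⁴ = 1.00·2.135×10⁶/(4·5.67×10⁻⁸) = 9.414×10¹² K⁴.

T ≈ 1750 K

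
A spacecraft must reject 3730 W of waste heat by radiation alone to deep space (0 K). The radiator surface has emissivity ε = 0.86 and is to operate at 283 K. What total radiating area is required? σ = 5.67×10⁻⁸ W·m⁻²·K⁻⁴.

P = εσA T⁴ ⇒ A = P/(εσT⁴).
T⁴ = 6.414×10⁹ K⁴.
A = 3730/(0.86 × 5.67×10⁻⁸ × 6.414×10⁹).

A ≈ 11.9 m²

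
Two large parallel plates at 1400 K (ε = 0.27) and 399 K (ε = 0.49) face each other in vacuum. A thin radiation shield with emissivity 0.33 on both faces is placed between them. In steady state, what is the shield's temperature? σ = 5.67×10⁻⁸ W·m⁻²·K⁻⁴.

In steady state the net flux on the hot side equals that on the cold side.
σ(T₁⁴−T_s⁴)/D₁ = σ(T_s⁴−T₂⁴)/D₂, with D₁ = 1/ε₁+1/ε_s−1 = 5.734, D₂ = 1/ε_s+1/ε₂−1 = 4.071.
Solve for T_s⁴: T_s⁴ = (D₂·T₁⁴ + D₁·T₂⁴)/(D₁+D₂) = 1.610×10¹² K⁴.

T_s ≈ 1130 K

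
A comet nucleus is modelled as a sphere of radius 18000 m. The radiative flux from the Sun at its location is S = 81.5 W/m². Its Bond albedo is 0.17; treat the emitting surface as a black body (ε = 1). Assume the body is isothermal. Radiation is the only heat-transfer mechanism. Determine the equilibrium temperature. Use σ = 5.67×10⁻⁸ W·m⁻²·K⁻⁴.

At equilibrium, absorbed power = emitted power.
Absorbing cross-section = πr² = 1.018×10⁹ m²; emitting surface = 4πr² = 4.072×10⁹ m² (ratio 4).
(1−a)S·A_cross = εσ·A_surf·T⁴  ⇒  T⁴ = (1−a)S/(4σ).
T⁴ = 0.830·81.5/(4·5.67×10⁻⁸) = 2.983×10⁸ K⁴.
T = (2.983×10⁸)^(1/4).

T ≈ 131 K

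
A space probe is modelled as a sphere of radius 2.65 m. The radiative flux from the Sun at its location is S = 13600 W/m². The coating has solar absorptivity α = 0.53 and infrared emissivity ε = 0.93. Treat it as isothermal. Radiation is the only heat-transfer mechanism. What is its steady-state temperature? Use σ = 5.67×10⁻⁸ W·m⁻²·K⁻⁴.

At equilibrium, absorbed power = emitted power.
Absorbing cross-section = πr² = 22.06 m²; emitting surface = 4πr² = 88.25 m² (ratio 4).
αS·A_cross = εσ·A_surf·T⁴  ⇒  T⁴ = αS/(ε·4σ).
T⁴ = 0.530·13600/(0.93·4·5.67×10⁻⁸) = 3.417×10¹⁰ K⁴.
T = (3.417×10¹⁰)^(1/4).

T ≈ 430 K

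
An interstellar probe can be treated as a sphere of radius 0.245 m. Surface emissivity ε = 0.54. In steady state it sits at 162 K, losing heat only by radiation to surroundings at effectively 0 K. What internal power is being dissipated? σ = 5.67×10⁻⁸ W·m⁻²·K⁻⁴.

P ≈ 15.9 W

Steady state: P = εσA T⁴.
A = 4πr² = 0.7543 m²; T⁴ = (162)⁴ = 6.887×10⁸ K⁴.
P = 0.54 × 5.67×10⁻⁸ × 0.7543 × 6.887×10⁸.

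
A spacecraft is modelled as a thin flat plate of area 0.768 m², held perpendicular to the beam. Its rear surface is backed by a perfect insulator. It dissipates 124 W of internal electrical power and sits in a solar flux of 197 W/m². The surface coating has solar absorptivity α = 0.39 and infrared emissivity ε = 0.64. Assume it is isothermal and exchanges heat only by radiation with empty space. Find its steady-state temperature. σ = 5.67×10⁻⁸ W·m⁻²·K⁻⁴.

T ≈ 285 K

At steady state, absorbed solar power + internal power = radiated power.
Absorbed: α·S·A_cross = 0.39·197·0.7680 = 59.01 W (cross-section A).
Total input = 59.01 + 124 = 183.0 W.
Radiated: εσ·A_surf·T⁴ with A_surf = A = 0.7680 m².
T⁴ = 183.0/(0.64·5.67×10⁻⁸·0.7680) = 6.567×10⁹ K⁴.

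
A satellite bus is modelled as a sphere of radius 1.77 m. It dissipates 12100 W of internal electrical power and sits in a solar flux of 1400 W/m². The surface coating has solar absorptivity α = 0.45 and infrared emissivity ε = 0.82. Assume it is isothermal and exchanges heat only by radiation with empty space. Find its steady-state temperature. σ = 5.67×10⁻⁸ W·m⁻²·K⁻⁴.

T ≈ 316 K

At steady state, absorbed solar power + internal power = radiated power.
Absorbed: α·S·A_cross = 0.45·1400·9.842 = 6201 W (cross-section πr²).
Total input = 6201 + 12100 = 18300 W.
Radiated: εσ·A_surf·T⁴ with A_surf = 4πr² = 39.37 m².
T⁴ = 18300/(0.82·5.67×10⁻⁸·39.37) = 9.998×10⁹ K⁴.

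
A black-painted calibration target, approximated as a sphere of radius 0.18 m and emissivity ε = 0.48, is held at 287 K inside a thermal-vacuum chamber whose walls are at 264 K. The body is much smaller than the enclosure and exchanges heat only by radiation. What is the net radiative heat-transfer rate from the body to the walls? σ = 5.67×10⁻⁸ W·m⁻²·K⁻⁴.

P_net ≈ 21.4 W

For a small grey body in a large enclosure: P_net = εσA(T_body⁴ − T_wall⁴).
A = 4πr² = 0.4072 m²; T_body⁴ − T_wall⁴ = 6.785×10⁹ − 4.858×10⁹ = 1.927×10⁹ K⁴.
|P_net| = 0.48·5.67×10⁻⁸·0.4072·1.927×10⁹.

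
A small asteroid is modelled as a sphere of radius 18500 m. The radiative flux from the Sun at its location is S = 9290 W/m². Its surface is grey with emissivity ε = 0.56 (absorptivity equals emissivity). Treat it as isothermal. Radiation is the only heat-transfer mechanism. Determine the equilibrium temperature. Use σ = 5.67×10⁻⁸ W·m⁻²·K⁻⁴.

At equilibrium, absorbed power = emitted power.
Absorbing cross-section = πr² = 1.075×10⁹ m²; emitting surface = 4πr² = 4.301×10⁹ m² (ratio 4).
εS·A_cross = εσ·A_surf·T⁴  ⇒  T⁴ = S/(4σ)   (ε cancels).
T⁴ = 9290/(4·5.67×10⁻⁸) = 4.096×10¹⁰ K⁴.
T = (4.096×10¹⁰)^(1/4).

T ≈ 450 K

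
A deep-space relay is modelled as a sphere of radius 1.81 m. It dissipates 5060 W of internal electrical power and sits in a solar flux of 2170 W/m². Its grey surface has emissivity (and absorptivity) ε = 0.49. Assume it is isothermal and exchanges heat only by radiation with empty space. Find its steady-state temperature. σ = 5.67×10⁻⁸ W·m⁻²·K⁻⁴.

At steady state, absorbed solar power + internal power = radiated power.
Absorbed: α·S·A_cross = 0.49·2170·10.29 = 10940 W (cross-section πr²).
Total input = 10940 + 5060 = 16000 W.
Radiated: εσ·A_surf·T⁴ with A_surf = 4πr² = 41.17 m².
T⁴ = 16000/(0.49·5.67×10⁻⁸·41.17) = 1.399×10¹⁰ K⁴.

T ≈ 344 K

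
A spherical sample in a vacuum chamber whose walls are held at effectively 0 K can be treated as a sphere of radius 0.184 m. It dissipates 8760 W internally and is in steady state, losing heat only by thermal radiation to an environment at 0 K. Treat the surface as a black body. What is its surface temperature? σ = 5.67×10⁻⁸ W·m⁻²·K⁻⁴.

T ≈ 776 K

Steady state: internal power = radiated power, P = εσA T⁴.
Radiating area A = 4πr² = 0.4254 m².
T⁴ = P/(εσA) = 8760/(1.0·5.67×10⁻⁸·0.4254) = 3.631×10¹¹ K⁴.
T = (3.631×10¹¹)^(1/4).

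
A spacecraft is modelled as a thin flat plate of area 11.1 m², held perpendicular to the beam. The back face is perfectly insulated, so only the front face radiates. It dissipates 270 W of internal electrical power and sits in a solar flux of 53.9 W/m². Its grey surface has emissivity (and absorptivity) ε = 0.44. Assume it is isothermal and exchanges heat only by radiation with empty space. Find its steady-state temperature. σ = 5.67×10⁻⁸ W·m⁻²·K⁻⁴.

T ≈ 209 K

At steady state, absorbed solar power + internal power = radiated power.
Absorbed: α·S·A_cross = 0.44·53.9·11.10 = 263.2 W (cross-section A).
Total input = 263.2 + 270 = 533.2 W.
Radiated: εσ·A_surf·T⁴ with A_surf = A = 11.10 m².
T⁴ = 533.2/(0.44·5.67×10⁻⁸·11.10) = 1.926×10⁹ K⁴.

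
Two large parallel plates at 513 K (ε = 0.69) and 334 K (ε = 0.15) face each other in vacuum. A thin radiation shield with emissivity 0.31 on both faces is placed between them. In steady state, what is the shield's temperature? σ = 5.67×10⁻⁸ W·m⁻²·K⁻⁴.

T_s ≈ 479 K

In steady state the net flux on the hot side equals that on the cold side.
σ(T₁⁴−T_s⁴)/D₁ = σ(T_s⁴−T₂⁴)/D₂, with D₁ = 1/ε₁+1/ε_s−1 = 3.675, D₂ = 1/ε_s+1/ε₂−1 = 8.892.
Solve for T_s⁴: T_s⁴ = (D₂·T₁⁴ + D₁·T₂⁴)/(D₁+D₂) = 5.264×10¹⁰ K⁴.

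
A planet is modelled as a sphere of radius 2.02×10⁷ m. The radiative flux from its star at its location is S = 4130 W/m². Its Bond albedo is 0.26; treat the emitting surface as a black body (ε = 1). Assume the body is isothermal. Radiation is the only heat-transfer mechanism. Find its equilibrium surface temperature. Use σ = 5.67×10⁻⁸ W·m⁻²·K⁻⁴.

T ≈ 341 K

At equilibrium, absorbed power = emitted power.
Absorbing cross-section = πr² = 1.282×10¹⁵ m²; emitting surface = 4πr² = 5.128×10¹⁵ m² (ratio 4).
(1−a)S·A_cross = εσ·A_surf·T⁴  ⇒  T⁴ = (1−a)S/(4σ).
T⁴ = 0.740·4130/(4·5.67×10⁻⁸) = 1.348×10¹⁰ K⁴.
T = (1.348×10¹⁰)^(1/4).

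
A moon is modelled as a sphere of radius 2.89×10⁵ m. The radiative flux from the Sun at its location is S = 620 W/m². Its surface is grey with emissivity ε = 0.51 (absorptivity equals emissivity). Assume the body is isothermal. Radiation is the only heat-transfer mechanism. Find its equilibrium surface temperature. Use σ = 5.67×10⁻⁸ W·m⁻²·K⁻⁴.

At equilibrium, absorbed power = emitted power.
Absorbing cross-section = πr² = 2.624×10¹¹ m²; emitting surface = 4πr² = 1.050×10¹² m² (ratio 4).
εS·A_cross = εσ·A_surf·T⁴  ⇒  T⁴ = S/(4σ)   (ε cancels).
T⁴ = 620/(4·5.67×10⁻⁸) = 2.734×10⁹ K⁴.
T = (2.734×10⁹)^(1/4).

T ≈ 229 K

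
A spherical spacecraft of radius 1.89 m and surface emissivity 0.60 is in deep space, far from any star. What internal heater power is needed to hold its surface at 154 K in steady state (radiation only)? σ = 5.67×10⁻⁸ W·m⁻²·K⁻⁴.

P ≈ 859 W

P = εσ·4πr²·T⁴.
4πr² = 44.89 m²; T⁴ = 5.624×10⁸ K⁴.
P = 0.60·5.67×10⁻⁸·44.89·5.624×10⁸.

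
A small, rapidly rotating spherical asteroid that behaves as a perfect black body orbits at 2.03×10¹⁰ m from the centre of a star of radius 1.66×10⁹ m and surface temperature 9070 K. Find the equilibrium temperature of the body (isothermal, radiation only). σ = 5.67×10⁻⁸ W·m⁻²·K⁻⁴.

T ≈ 1830 K

The star's surface emits σT_*⁴; at distance d the flux is S = σT_*⁴(R_*/d)².
S = 5.67×10⁻⁸·(9070)⁴·(1.66×10⁹/2.03×10¹⁰)² = 2.566×10⁶ W/m².
For an isothermal sphere T⁴ = (1−a)S/(4σ) = 1.131×10¹³ K⁴.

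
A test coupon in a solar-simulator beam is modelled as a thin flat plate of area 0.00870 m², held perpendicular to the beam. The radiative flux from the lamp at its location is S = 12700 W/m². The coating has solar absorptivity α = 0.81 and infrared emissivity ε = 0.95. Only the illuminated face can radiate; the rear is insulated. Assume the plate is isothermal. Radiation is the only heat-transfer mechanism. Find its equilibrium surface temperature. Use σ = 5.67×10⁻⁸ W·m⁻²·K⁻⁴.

T ≈ 661 K

At equilibrium, absorbed power = emitted power.
Absorbing cross-section = A = 0.008700 m²; emitting surface = A = 0.008700 m² (ratio 1).
αS·A_cross = εσ·A_surf·T⁴  ⇒  T⁴ = αS/(ε·1σ).
T⁴ = 0.810·12700/(0.95·1·5.67×10⁻⁸) = 1.910×10¹¹ K⁴.
T = (1.910×10¹¹)^(1/4).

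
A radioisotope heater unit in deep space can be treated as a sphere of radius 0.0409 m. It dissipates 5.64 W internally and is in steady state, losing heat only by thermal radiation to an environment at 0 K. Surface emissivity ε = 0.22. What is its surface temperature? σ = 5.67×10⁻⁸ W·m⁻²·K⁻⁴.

Steady state: internal power = radiated power, P = εσA T⁴.
Radiating area A = 4πr² = 0.02102 m².
T⁴ = P/(εσA) = 5.64/(0.22·5.67×10⁻⁸·0.02102) = 2.151×10¹⁰ K⁴.
T = (2.151×10¹⁰)^(1/4).

T ≈ 383 K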